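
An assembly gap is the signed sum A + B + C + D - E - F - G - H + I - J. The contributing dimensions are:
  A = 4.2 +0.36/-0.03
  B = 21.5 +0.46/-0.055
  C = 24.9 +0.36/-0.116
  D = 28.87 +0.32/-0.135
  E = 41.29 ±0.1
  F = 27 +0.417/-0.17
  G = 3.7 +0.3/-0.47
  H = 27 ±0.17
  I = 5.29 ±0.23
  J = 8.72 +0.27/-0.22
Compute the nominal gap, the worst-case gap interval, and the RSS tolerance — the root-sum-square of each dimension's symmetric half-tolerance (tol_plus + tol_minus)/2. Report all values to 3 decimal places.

Stack each dimension's contribution:
  +A: nom +4.200 → Σnom=4.200; wc +0.360/-0.030 → slack +0.360/-0.030; half-tol=0.195, Σhalf²=0.038025
  +B: nom +21.500 → Σnom=25.700; wc +0.460/-0.055 → slack +0.820/-0.085; half-tol=0.258, Σhalf²=0.104331
  +C: nom +24.900 → Σnom=50.600; wc +0.360/-0.116 → slack +1.180/-0.201; half-tol=0.238, Σhalf²=0.160975
  +D: nom +28.870 → Σnom=79.470; wc +0.320/-0.135 → slack +1.500/-0.336; half-tol=0.228, Σhalf²=0.212731
  -E: nom -41.290 → Σnom=38.180; wc +0.100/-0.100 → slack +1.600/-0.436; half-tol=0.100, Σhalf²=0.222731
  -F: nom -27.000 → Σnom=11.180; wc +0.170/-0.417 → slack +1.770/-0.853; half-tol=0.293, Σhalf²=0.308874
  -G: nom -3.700 → Σnom=7.480; wc +0.470/-0.300 → slack +2.240/-1.153; half-tol=0.385, Σhalf²=0.457099
  -H: nom -27.000 → Σnom=-19.520; wc +0.170/-0.170 → slack +2.410/-1.323; half-tol=0.170, Σhalf²=0.485999
  +I: nom +5.290 → Σnom=-14.230; wc +0.230/-0.230 → slack +2.640/-1.553; half-tol=0.230, Σhalf²=0.538899
  -J: nom -8.720 → Σnom=-22.950; wc +0.220/-0.270 → slack +2.860/-1.823; half-tol=0.245, Σhalf²=0.598924
Nominal = -22.950. Worst-case = [-22.950 - 1.823, -22.950 + 2.860] = [-24.773, -20.090]. RSS = √0.598924 = 0.774.

nominal=-22.950 wc=[-24.773,-20.090] rss=0.774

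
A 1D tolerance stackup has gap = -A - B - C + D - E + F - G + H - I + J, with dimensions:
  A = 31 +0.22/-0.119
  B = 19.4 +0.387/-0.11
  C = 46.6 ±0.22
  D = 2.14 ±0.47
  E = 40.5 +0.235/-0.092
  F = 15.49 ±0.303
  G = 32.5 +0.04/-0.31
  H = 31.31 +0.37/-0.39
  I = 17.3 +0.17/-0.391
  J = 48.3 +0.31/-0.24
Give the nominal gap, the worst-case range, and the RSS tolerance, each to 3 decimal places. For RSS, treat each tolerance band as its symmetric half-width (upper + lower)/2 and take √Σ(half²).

Stack each dimension's contribution:
  -A: nom -31.000 → Σnom=-31.000; wc +0.119/-0.220 → slack +0.119/-0.220; half-tol=0.169, Σhalf²=0.028730
  -B: nom -19.400 → Σnom=-50.400; wc +0.110/-0.387 → slack +0.229/-0.607; half-tol=0.248, Σhalf²=0.090482
  -C: nom -46.600 → Σnom=-97.000; wc +0.220/-0.220 → slack +0.449/-0.827; half-tol=0.220, Σhalf²=0.138882
  +D: nom +2.140 → Σnom=-94.860; wc +0.470/-0.470 → slack +0.919/-1.297; half-tol=0.470, Σhalf²=0.359783
  -E: nom -40.500 → Σnom=-135.360; wc +0.092/-0.235 → slack +1.011/-1.532; half-tol=0.163, Σhalf²=0.386515
  +F: nom +15.490 → Σnom=-119.870; wc +0.303/-0.303 → slack +1.314/-1.835; half-tol=0.303, Σhalf²=0.478324
  -G: nom -32.500 → Σnom=-152.370; wc +0.310/-0.040 → slack +1.624/-1.875; half-tol=0.175, Σhalf²=0.508949
  +H: nom +31.310 → Σnom=-121.060; wc +0.370/-0.390 → slack +1.994/-2.265; half-tol=0.380, Σhalf²=0.653349
  -I: nom -17.300 → Σnom=-138.360; wc +0.391/-0.170 → slack +2.385/-2.435; half-tol=0.281, Σhalf²=0.732029
  +J: nom +48.300 → Σnom=-90.060; wc +0.310/-0.240 → slack +2.695/-2.675; half-tol=0.275, Σhalf²=0.807654
Nominal = -90.060. Worst-case = [-90.060 - 2.675, -90.060 + 2.695] = [-92.735, -87.365]. RSS = √0.807654 = 0.899.

nominal=-90.060 wc=[-92.735,-87.365] rss=0.899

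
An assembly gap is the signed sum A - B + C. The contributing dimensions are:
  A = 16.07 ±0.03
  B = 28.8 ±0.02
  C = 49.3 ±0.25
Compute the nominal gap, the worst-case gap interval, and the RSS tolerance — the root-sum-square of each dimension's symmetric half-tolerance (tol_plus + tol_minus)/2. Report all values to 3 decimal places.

Stack each dimension's contribution:
  +A: nom +16.070 → Σnom=16.070; wc +0.030/-0.030 → slack +0.030/-0.030; half-tol=0.030, Σhalf²=0.000900
  -B: nom -28.800 → Σnom=-12.730; wc +0.020/-0.020 → slack +0.050/-0.050; half-tol=0.020, Σhalf²=0.001300
  +C: nom +49.300 → Σnom=36.570; wc +0.250/-0.250 → slack +0.300/-0.300; half-tol=0.250, Σhalf²=0.063800
Nominal = 36.570. Worst-case = [36.570 - 0.300, 36.570 + 0.300] = [36.270, 36.870]. RSS = √0.063800 = 0.253.

nominal=36.570 wc=[36.270,36.870] rss=0.253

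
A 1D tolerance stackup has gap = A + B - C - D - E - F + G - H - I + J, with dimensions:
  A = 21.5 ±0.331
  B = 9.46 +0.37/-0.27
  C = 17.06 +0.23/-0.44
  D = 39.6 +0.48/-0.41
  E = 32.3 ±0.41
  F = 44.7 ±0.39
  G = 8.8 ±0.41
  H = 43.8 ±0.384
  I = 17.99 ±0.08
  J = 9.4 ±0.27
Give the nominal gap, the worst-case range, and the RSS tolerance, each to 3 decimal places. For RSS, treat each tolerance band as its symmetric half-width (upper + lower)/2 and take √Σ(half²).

Stack each dimension's contribution:
  +A: nom +21.500 → Σnom=21.500; wc +0.331/-0.331 → slack +0.331/-0.331; half-tol=0.331, Σhalf²=0.109561
  +B: nom +9.460 → Σnom=30.960; wc +0.370/-0.270 → slack +0.701/-0.601; half-tol=0.320, Σhalf²=0.211961
  -C: nom -17.060 → Σnom=13.900; wc +0.440/-0.230 → slack +1.141/-0.831; half-tol=0.335, Σhalf²=0.324186
  -D: nom -39.600 → Σnom=-25.700; wc +0.410/-0.480 → slack +1.551/-1.311; half-tol=0.445, Σhalf²=0.522211
  -E: nom -32.300 → Σnom=-58.000; wc +0.410/-0.410 → slack +1.961/-1.721; half-tol=0.410, Σhalf²=0.690311
  -F: nom -44.700 → Σnom=-102.700; wc +0.390/-0.390 → slack +2.351/-2.111; half-tol=0.390, Σhalf²=0.842411
  +G: nom +8.800 → Σnom=-93.900; wc +0.410/-0.410 → slack +2.761/-2.521; half-tol=0.410, Σhalf²=1.010511
  -H: nom -43.800 → Σnom=-137.700; wc +0.384/-0.384 → slack +3.145/-2.905; half-tol=0.384, Σhalf²=1.157967
  -I: nom -17.990 → Σnom=-155.690; wc +0.080/-0.080 → slack +3.225/-2.985; half-tol=0.080, Σhalf²=1.164367
  +J: nom +9.400 → Σnom=-146.290; wc +0.270/-0.270 → slack +3.495/-3.255; half-tol=0.270, Σhalf²=1.237267
Nominal = -146.290. Worst-case = [-146.290 - 3.255, -146.290 + 3.495] = [-149.545, -142.795]. RSS = √1.237267 = 1.112.

nominal=-146.290 wc=[-149.545,-142.795] rss=1.112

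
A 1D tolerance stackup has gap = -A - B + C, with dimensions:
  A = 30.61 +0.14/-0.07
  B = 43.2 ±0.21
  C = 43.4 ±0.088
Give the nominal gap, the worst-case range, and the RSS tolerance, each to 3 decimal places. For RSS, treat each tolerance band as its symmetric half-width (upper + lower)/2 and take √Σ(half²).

Stack each dimension's contribution:
  -A: nom -30.610 → Σnom=-30.610; wc +0.070/-0.140 → slack +0.070/-0.140; half-tol=0.105, Σhalf²=0.011025
  -B: nom -43.200 → Σnom=-73.810; wc +0.210/-0.210 → slack +0.280/-0.350; half-tol=0.210, Σhalf²=0.055125
  +C: nom +43.400 → Σnom=-30.410; wc +0.088/-0.088 → slack +0.368/-0.438; half-tol=0.088, Σhalf²=0.062869
Nominal = -30.410. Worst-case = [-30.410 - 0.438, -30.410 + 0.368] = [-30.848, -30.042]. RSS = √0.062869 = 0.251.

nominal=-30.410 wc=[-30.848,-30.042] rss=0.251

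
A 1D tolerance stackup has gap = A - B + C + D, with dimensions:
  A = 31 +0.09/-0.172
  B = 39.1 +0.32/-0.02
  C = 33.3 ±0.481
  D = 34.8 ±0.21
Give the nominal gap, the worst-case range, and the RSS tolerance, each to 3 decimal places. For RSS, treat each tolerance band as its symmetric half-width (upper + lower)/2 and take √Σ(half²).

nominal=60.000 wc=[58.817,60.801] rss=0.567

Stack each dimension's contribution:
  +A: nom +31.000 → Σnom=31.000; wc +0.090/-0.172 → slack +0.090/-0.172; half-tol=0.131, Σhalf²=0.017161
  -B: nom -39.100 → Σnom=-8.100; wc +0.020/-0.320 → slack +0.110/-0.492; half-tol=0.170, Σhalf²=0.046061
  +C: nom +33.300 → Σnom=25.200; wc +0.481/-0.481 → slack +0.591/-0.973; half-tol=0.481, Σhalf²=0.277422
  +D: nom +34.800 → Σnom=60.000; wc +0.210/-0.210 → slack +0.801/-1.183; half-tol=0.210, Σhalf²=0.321522
Nominal = 60.000. Worst-case = [60.000 - 1.183, 60.000 + 0.801] = [58.817, 60.801]. RSS = √0.321522 = 0.567.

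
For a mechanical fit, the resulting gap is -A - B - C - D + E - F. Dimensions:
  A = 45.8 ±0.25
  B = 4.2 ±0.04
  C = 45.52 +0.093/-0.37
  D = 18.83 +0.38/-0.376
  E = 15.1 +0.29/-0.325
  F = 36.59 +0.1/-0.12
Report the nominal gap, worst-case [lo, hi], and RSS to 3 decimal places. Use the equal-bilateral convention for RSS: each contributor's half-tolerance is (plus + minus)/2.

nominal=-135.840 wc=[-137.028,-134.394] rss=0.606

Stack each dimension's contribution:
  -A: nom -45.800 → Σnom=-45.800; wc +0.250/-0.250 → slack +0.250/-0.250; half-tol=0.250, Σhalf²=0.062500
  -B: nom -4.200 → Σnom=-50.000; wc +0.040/-0.040 → slack +0.290/-0.290; half-tol=0.040, Σhalf²=0.064100
  -C: nom -45.520 → Σnom=-95.520; wc +0.370/-0.093 → slack +0.660/-0.383; half-tol=0.231, Σhalf²=0.117692
  -D: nom -18.830 → Σnom=-114.350; wc +0.376/-0.380 → slack +1.036/-0.763; half-tol=0.378, Σhalf²=0.260576
  +E: nom +15.100 → Σnom=-99.250; wc +0.290/-0.325 → slack +1.326/-1.088; half-tol=0.307, Σhalf²=0.355133
  -F: nom -36.590 → Σnom=-135.840; wc +0.120/-0.100 → slack +1.446/-1.188; half-tol=0.110, Σhalf²=0.367233
Nominal = -135.840. Worst-case = [-135.840 - 1.188, -135.840 + 1.446] = [-137.028, -134.394]. RSS = √0.367233 = 0.606.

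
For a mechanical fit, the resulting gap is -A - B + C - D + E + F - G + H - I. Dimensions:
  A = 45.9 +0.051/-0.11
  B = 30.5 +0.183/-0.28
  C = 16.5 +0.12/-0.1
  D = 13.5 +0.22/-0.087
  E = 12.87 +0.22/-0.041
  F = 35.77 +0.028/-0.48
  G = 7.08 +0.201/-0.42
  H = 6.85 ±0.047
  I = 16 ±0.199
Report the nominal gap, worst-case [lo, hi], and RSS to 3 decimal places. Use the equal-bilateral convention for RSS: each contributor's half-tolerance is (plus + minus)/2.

nominal=-40.990 wc=[-42.512,-39.479] rss=0.562

Stack each dimension's contribution:
  -A: nom -45.900 → Σnom=-45.900; wc +0.110/-0.051 → slack +0.110/-0.051; half-tol=0.081, Σhalf²=0.006480
  -B: nom -30.500 → Σnom=-76.400; wc +0.280/-0.183 → slack +0.390/-0.234; half-tol=0.232, Σhalf²=0.060073
  +C: nom +16.500 → Σnom=-59.900; wc +0.120/-0.100 → slack +0.510/-0.334; half-tol=0.110, Σhalf²=0.072173
  -D: nom -13.500 → Σnom=-73.400; wc +0.087/-0.220 → slack +0.597/-0.554; half-tol=0.153, Σhalf²=0.095735
  +E: nom +12.870 → Σnom=-60.530; wc +0.220/-0.041 → slack +0.817/-0.595; half-tol=0.131, Σhalf²=0.112765
  +F: nom +35.770 → Σnom=-24.760; wc +0.028/-0.480 → slack +0.845/-1.075; half-tol=0.254, Σhalf²=0.177281
  -G: nom -7.080 → Σnom=-31.840; wc +0.420/-0.201 → slack +1.265/-1.276; half-tol=0.310, Σhalf²=0.273691
  +H: nom +6.850 → Σnom=-24.990; wc +0.047/-0.047 → slack +1.312/-1.323; half-tol=0.047, Σhalf²=0.275900
  -I: nom -16.000 → Σnom=-40.990; wc +0.199/-0.199 → slack +1.511/-1.522; half-tol=0.199, Σhalf²=0.315501
Nominal = -40.990. Worst-case = [-40.990 - 1.522, -40.990 + 1.511] = [-42.512, -39.479]. RSS = √0.315501 = 0.562.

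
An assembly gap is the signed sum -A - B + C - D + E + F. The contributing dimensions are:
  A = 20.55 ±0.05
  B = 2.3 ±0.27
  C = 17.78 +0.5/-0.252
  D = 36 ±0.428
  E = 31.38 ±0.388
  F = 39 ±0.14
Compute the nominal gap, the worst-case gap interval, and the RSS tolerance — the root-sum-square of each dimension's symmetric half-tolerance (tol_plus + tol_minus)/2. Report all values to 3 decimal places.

Stack each dimension's contribution:
  -A: nom -20.550 → Σnom=-20.550; wc +0.050/-0.050 → slack +0.050/-0.050; half-tol=0.050, Σhalf²=0.002500
  -B: nom -2.300 → Σnom=-22.850; wc +0.270/-0.270 → slack +0.320/-0.320; half-tol=0.270, Σhalf²=0.075400
  +C: nom +17.780 → Σnom=-5.070; wc +0.500/-0.252 → slack +0.820/-0.572; half-tol=0.376, Σhalf²=0.216776
  -D: nom -36.000 → Σnom=-41.070; wc +0.428/-0.428 → slack +1.248/-1.000; half-tol=0.428, Σhalf²=0.399960
  +E: nom +31.380 → Σnom=-9.690; wc +0.388/-0.388 → slack +1.636/-1.388; half-tol=0.388, Σhalf²=0.550504
  +F: nom +39.000 → Σnom=29.310; wc +0.140/-0.140 → slack +1.776/-1.528; half-tol=0.140, Σhalf²=0.570104
Nominal = 29.310. Worst-case = [29.310 - 1.528, 29.310 + 1.776] = [27.782, 31.086]. RSS = √0.570104 = 0.755.

nominal=29.310 wc=[27.782,31.086] rss=0.755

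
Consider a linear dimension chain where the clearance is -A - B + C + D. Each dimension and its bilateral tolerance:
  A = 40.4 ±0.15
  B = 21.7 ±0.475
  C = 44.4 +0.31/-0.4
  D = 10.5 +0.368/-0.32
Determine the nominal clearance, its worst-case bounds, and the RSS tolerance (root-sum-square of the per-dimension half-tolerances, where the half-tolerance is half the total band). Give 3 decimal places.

Stack each dimension's contribution:
  -A: nom -40.400 → Σnom=-40.400; wc +0.150/-0.150 → slack +0.150/-0.150; half-tol=0.150, Σhalf²=0.022500
  -B: nom -21.700 → Σnom=-62.100; wc +0.475/-0.475 → slack +0.625/-0.625; half-tol=0.475, Σhalf²=0.248125
  +C: nom +44.400 → Σnom=-17.700; wc +0.310/-0.400 → slack +0.935/-1.025; half-tol=0.355, Σhalf²=0.374150
  +D: nom +10.500 → Σnom=-7.200; wc +0.368/-0.320 → slack +1.303/-1.345; half-tol=0.344, Σhalf²=0.492486
Nominal = -7.200. Worst-case = [-7.200 - 1.345, -7.200 + 1.303] = [-8.545, -5.897]. RSS = √0.492486 = 0.702.

nominal=-7.200 wc=[-8.545,-5.897] rss=0.702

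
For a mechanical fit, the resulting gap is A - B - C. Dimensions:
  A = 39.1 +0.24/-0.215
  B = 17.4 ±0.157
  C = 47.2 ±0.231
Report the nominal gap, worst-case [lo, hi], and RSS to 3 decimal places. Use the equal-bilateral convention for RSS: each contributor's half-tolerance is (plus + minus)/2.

Stack each dimension's contribution:
  +A: nom +39.100 → Σnom=39.100; wc +0.240/-0.215 → slack +0.240/-0.215; half-tol=0.227, Σhalf²=0.051756
  -B: nom -17.400 → Σnom=21.700; wc +0.157/-0.157 → slack +0.397/-0.372; half-tol=0.157, Σhalf²=0.076405
  -C: nom -47.200 → Σnom=-25.500; wc +0.231/-0.231 → slack +0.628/-0.603; half-tol=0.231, Σhalf²=0.129766
Nominal = -25.500. Worst-case = [-25.500 - 0.603, -25.500 + 0.628] = [-26.103, -24.872]. RSS = √0.129766 = 0.360.

nominal=-25.500 wc=[-26.103,-24.872] rss=0.360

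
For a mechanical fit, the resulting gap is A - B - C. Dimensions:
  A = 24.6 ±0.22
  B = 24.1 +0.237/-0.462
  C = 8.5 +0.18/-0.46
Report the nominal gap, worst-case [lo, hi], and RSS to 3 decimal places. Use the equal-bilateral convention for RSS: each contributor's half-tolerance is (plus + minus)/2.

nominal=-8.000 wc=[-8.637,-6.858] rss=0.522

Stack each dimension's contribution:
  +A: nom +24.600 → Σnom=24.600; wc +0.220/-0.220 → slack +0.220/-0.220; half-tol=0.220, Σhalf²=0.048400
  -B: nom -24.100 → Σnom=0.500; wc +0.462/-0.237 → slack +0.682/-0.457; half-tol=0.350, Σhalf²=0.170550
  -C: nom -8.500 → Σnom=-8.000; wc +0.460/-0.180 → slack +1.142/-0.637; half-tol=0.320, Σhalf²=0.272950
Nominal = -8.000. Worst-case = [-8.000 - 0.637, -8.000 + 1.142] = [-8.637, -6.858]. RSS = √0.272950 = 0.522.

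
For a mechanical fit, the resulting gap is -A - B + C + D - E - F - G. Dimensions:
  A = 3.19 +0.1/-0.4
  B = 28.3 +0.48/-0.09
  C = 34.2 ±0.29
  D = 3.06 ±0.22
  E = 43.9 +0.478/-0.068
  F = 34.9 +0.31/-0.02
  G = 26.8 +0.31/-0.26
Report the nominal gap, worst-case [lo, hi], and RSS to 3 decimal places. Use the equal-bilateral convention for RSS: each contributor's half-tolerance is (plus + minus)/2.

Stack each dimension's contribution:
  -A: nom -3.190 → Σnom=-3.190; wc +0.400/-0.100 → slack +0.400/-0.100; half-tol=0.250, Σhalf²=0.062500
  -B: nom -28.300 → Σnom=-31.490; wc +0.090/-0.480 → slack +0.490/-0.580; half-tol=0.285, Σhalf²=0.143725
  +C: nom +34.200 → Σnom=2.710; wc +0.290/-0.290 → slack +0.780/-0.870; half-tol=0.290, Σhalf²=0.227825
  +D: nom +3.060 → Σnom=5.770; wc +0.220/-0.220 → slack +1.000/-1.090; half-tol=0.220, Σhalf²=0.276225
  -E: nom -43.900 → Σnom=-38.130; wc +0.068/-0.478 → slack +1.068/-1.568; half-tol=0.273, Σhalf²=0.350754
  -F: nom -34.900 → Σnom=-73.030; wc +0.020/-0.310 → slack +1.088/-1.878; half-tol=0.165, Σhalf²=0.377979
  -G: nom -26.800 → Σnom=-99.830; wc +0.260/-0.310 → slack +1.348/-2.188; half-tol=0.285, Σhalf²=0.459204
Nominal = -99.830. Worst-case = [-99.830 - 2.188, -99.830 + 1.348] = [-102.018, -98.482]. RSS = √0.459204 = 0.678.

nominal=-99.830 wc=[-102.018,-98.482] rss=0.678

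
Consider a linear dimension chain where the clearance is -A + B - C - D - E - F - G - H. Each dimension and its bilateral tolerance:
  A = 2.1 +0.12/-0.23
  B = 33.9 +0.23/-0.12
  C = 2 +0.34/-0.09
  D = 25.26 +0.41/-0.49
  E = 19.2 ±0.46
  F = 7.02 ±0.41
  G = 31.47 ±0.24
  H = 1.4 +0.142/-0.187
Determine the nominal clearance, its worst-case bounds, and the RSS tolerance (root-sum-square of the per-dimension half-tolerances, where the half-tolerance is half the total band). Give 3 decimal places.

nominal=-54.550 wc=[-56.792,-52.213] rss=0.880

Stack each dimension's contribution:
  -A: nom -2.100 → Σnom=-2.100; wc +0.230/-0.120 → slack +0.230/-0.120; half-tol=0.175, Σhalf²=0.030625
  +B: nom +33.900 → Σnom=31.800; wc +0.230/-0.120 → slack +0.460/-0.240; half-tol=0.175, Σhalf²=0.061250
  -C: nom -2.000 → Σnom=29.800; wc +0.090/-0.340 → slack +0.550/-0.580; half-tol=0.215, Σhalf²=0.107475
  -D: nom -25.260 → Σnom=4.540; wc +0.490/-0.410 → slack +1.040/-0.990; half-tol=0.450, Σhalf²=0.309975
  -E: nom -19.200 → Σnom=-14.660; wc +0.460/-0.460 → slack +1.500/-1.450; half-tol=0.460, Σhalf²=0.521575
  -F: nom -7.020 → Σnom=-21.680; wc +0.410/-0.410 → slack +1.910/-1.860; half-tol=0.410, Σhalf²=0.689675
  -G: nom -31.470 → Σnom=-53.150; wc +0.240/-0.240 → slack +2.150/-2.100; half-tol=0.240, Σhalf²=0.747275
  -H: nom -1.400 → Σnom=-54.550; wc +0.187/-0.142 → slack +2.337/-2.242; half-tol=0.164, Σhalf²=0.774335
Nominal = -54.550. Worst-case = [-54.550 - 2.242, -54.550 + 2.337] = [-56.792, -52.213]. RSS = √0.774335 = 0.880.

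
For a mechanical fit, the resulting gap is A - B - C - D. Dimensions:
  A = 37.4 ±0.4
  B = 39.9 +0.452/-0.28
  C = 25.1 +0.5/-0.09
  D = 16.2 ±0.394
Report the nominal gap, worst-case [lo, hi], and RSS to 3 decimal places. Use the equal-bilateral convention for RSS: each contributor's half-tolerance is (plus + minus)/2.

Stack each dimension's contribution:
  +A: nom +37.400 → Σnom=37.400; wc +0.400/-0.400 → slack +0.400/-0.400; half-tol=0.400, Σhalf²=0.160000
  -B: nom -39.900 → Σnom=-2.500; wc +0.280/-0.452 → slack +0.680/-0.852; half-tol=0.366, Σhalf²=0.293956
  -C: nom -25.100 → Σnom=-27.600; wc +0.090/-0.500 → slack +0.770/-1.352; half-tol=0.295, Σhalf²=0.380981
  -D: nom -16.200 → Σnom=-43.800; wc +0.394/-0.394 → slack +1.164/-1.746; half-tol=0.394, Σhalf²=0.536217
Nominal = -43.800. Worst-case = [-43.800 - 1.746, -43.800 + 1.164] = [-45.546, -42.636]. RSS = √0.536217 = 0.732.

nominal=-43.800 wc=[-45.546,-42.636] rss=0.732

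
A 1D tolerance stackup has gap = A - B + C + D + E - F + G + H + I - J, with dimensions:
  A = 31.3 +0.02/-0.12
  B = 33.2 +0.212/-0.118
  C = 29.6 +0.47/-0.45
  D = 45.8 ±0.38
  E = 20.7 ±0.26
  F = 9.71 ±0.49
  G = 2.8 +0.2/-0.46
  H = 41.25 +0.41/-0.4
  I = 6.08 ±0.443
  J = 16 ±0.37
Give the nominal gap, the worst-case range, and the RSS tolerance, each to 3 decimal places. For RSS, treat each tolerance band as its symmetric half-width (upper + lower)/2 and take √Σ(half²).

nominal=118.620 wc=[115.035,121.781] rss=1.141

Stack each dimension's contribution:
  +A: nom +31.300 → Σnom=31.300; wc +0.020/-0.120 → slack +0.020/-0.120; half-tol=0.070, Σhalf²=0.004900
  -B: nom -33.200 → Σnom=-1.900; wc +0.118/-0.212 → slack +0.138/-0.332; half-tol=0.165, Σhalf²=0.032125
  +C: nom +29.600 → Σnom=27.700; wc +0.470/-0.450 → slack +0.608/-0.782; half-tol=0.460, Σhalf²=0.243725
  +D: nom +45.800 → Σnom=73.500; wc +0.380/-0.380 → slack +0.988/-1.162; half-tol=0.380, Σhalf²=0.388125
  +E: nom +20.700 → Σnom=94.200; wc +0.260/-0.260 → slack +1.248/-1.422; half-tol=0.260, Σhalf²=0.455725
  -F: nom -9.710 → Σnom=84.490; wc +0.490/-0.490 → slack +1.738/-1.912; half-tol=0.490, Σhalf²=0.695825
  +G: nom +2.800 → Σnom=87.290; wc +0.200/-0.460 → slack +1.938/-2.372; half-tol=0.330, Σhalf²=0.804725
  +H: nom +41.250 → Σnom=128.540; wc +0.410/-0.400 → slack +2.348/-2.772; half-tol=0.405, Σhalf²=0.968750
  +I: nom +6.080 → Σnom=134.620; wc +0.443/-0.443 → slack +2.791/-3.215; half-tol=0.443, Σhalf²=1.164999
  -J: nom -16.000 → Σnom=118.620; wc +0.370/-0.370 → slack +3.161/-3.585; half-tol=0.370, Σhalf²=1.301899
Nominal = 118.620. Worst-case = [118.620 - 3.585, 118.620 + 3.161] = [115.035, 121.781]. RSS = √1.301899 = 1.141.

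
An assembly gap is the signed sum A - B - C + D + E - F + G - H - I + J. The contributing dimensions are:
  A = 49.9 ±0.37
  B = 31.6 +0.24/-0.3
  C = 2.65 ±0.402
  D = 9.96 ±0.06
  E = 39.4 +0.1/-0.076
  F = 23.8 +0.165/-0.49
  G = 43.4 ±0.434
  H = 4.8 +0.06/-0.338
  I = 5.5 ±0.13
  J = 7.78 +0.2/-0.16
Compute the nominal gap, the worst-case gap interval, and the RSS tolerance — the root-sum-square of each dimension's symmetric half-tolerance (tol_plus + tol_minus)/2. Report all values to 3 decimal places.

Stack each dimension's contribution:
  +A: nom +49.900 → Σnom=49.900; wc +0.370/-0.370 → slack +0.370/-0.370; half-tol=0.370, Σhalf²=0.136900
  -B: nom -31.600 → Σnom=18.300; wc +0.300/-0.240 → slack +0.670/-0.610; half-tol=0.270, Σhalf²=0.209800
  -C: nom -2.650 → Σnom=15.650; wc +0.402/-0.402 → slack +1.072/-1.012; half-tol=0.402, Σhalf²=0.371404
  +D: nom +9.960 → Σnom=25.610; wc +0.060/-0.060 → slack +1.132/-1.072; half-tol=0.060, Σhalf²=0.375004
  +E: nom +39.400 → Σnom=65.010; wc +0.100/-0.076 → slack +1.232/-1.148; half-tol=0.088, Σhalf²=0.382748
  -F: nom -23.800 → Σnom=41.210; wc +0.490/-0.165 → slack +1.722/-1.313; half-tol=0.328, Σhalf²=0.490004
  +G: nom +43.400 → Σnom=84.610; wc +0.434/-0.434 → slack +2.156/-1.747; half-tol=0.434, Σhalf²=0.678360
  -H: nom -4.800 → Σnom=79.810; wc +0.338/-0.060 → slack +2.494/-1.807; half-tol=0.199, Σhalf²=0.717961
  -I: nom -5.500 → Σnom=74.310; wc +0.130/-0.130 → slack +2.624/-1.937; half-tol=0.130, Σhalf²=0.734861
  +J: nom +7.780 → Σnom=82.090; wc +0.200/-0.160 → slack +2.824/-2.097; half-tol=0.180, Σhalf²=0.767261
Nominal = 82.090. Worst-case = [82.090 - 2.097, 82.090 + 2.824] = [79.993, 84.914]. RSS = √0.767261 = 0.876.

nominal=82.090 wc=[79.993,84.914] rss=0.876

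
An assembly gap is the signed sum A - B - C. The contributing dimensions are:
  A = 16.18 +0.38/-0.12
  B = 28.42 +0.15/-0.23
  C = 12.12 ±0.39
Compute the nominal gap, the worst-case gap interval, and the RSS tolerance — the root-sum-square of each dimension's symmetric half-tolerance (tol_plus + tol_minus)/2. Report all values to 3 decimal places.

Stack each dimension's contribution:
  +A: nom +16.180 → Σnom=16.180; wc +0.380/-0.120 → slack +0.380/-0.120; half-tol=0.250, Σhalf²=0.062500
  -B: nom -28.420 → Σnom=-12.240; wc +0.230/-0.150 → slack +0.610/-0.270; half-tol=0.190, Σhalf²=0.098600
  -C: nom -12.120 → Σnom=-24.360; wc +0.390/-0.390 → slack +1.000/-0.660; half-tol=0.390, Σhalf²=0.250700
Nominal = -24.360. Worst-case = [-24.360 - 0.660, -24.360 + 1.000] = [-25.020, -23.360]. RSS = √0.250700 = 0.501.

nominal=-24.360 wc=[-25.020,-23.360] rss=0.501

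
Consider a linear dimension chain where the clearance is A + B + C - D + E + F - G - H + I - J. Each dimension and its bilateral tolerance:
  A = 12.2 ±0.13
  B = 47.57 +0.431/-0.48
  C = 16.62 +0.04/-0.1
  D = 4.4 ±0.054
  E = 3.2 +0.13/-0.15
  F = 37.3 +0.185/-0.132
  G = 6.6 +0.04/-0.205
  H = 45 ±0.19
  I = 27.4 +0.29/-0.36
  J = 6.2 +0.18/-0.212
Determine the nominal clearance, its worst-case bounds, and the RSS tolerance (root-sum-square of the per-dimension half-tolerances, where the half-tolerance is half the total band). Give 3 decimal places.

nominal=82.090 wc=[80.274,83.957] rss=0.687

Stack each dimension's contribution:
  +A: nom +12.200 → Σnom=12.200; wc +0.130/-0.130 → slack +0.130/-0.130; half-tol=0.130, Σhalf²=0.016900
  +B: nom +47.570 → Σnom=59.770; wc +0.431/-0.480 → slack +0.561/-0.610; half-tol=0.456, Σhalf²=0.224380
  +C: nom +16.620 → Σnom=76.390; wc +0.040/-0.100 → slack +0.601/-0.710; half-tol=0.070, Σhalf²=0.229280
  -D: nom -4.400 → Σnom=71.990; wc +0.054/-0.054 → slack +0.655/-0.764; half-tol=0.054, Σhalf²=0.232196
  +E: nom +3.200 → Σnom=75.190; wc +0.130/-0.150 → slack +0.785/-0.914; half-tol=0.140, Σhalf²=0.251796
  +F: nom +37.300 → Σnom=112.490; wc +0.185/-0.132 → slack +0.970/-1.046; half-tol=0.159, Σhalf²=0.276919
  -G: nom -6.600 → Σnom=105.890; wc +0.205/-0.040 → slack +1.175/-1.086; half-tol=0.122, Σhalf²=0.291925
  -H: nom -45.000 → Σnom=60.890; wc +0.190/-0.190 → slack +1.365/-1.276; half-tol=0.190, Σhalf²=0.328025
  +I: nom +27.400 → Σnom=88.290; wc +0.290/-0.360 → slack +1.655/-1.636; half-tol=0.325, Σhalf²=0.433650
  -J: nom -6.200 → Σnom=82.090; wc +0.212/-0.180 → slack +1.867/-1.816; half-tol=0.196, Σhalf²=0.472066
Nominal = 82.090. Worst-case = [82.090 - 1.816, 82.090 + 1.867] = [80.274, 83.957]. RSS = √0.472066 = 0.687.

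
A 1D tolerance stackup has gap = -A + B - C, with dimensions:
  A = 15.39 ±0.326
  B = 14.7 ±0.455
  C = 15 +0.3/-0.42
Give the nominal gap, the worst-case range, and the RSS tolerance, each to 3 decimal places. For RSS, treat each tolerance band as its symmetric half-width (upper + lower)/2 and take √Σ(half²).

nominal=-15.690 wc=[-16.771,-14.489] rss=0.666

Stack each dimension's contribution:
  -A: nom -15.390 → Σnom=-15.390; wc +0.326/-0.326 → slack +0.326/-0.326; half-tol=0.326, Σhalf²=0.106276
  +B: nom +14.700 → Σnom=-0.690; wc +0.455/-0.455 → slack +0.781/-0.781; half-tol=0.455, Σhalf²=0.313301
  -C: nom -15.000 → Σnom=-15.690; wc +0.420/-0.300 → slack +1.201/-1.081; half-tol=0.360, Σhalf²=0.442901
Nominal = -15.690. Worst-case = [-15.690 - 1.081, -15.690 + 1.201] = [-16.771, -14.489]. RSS = √0.442901 = 0.666.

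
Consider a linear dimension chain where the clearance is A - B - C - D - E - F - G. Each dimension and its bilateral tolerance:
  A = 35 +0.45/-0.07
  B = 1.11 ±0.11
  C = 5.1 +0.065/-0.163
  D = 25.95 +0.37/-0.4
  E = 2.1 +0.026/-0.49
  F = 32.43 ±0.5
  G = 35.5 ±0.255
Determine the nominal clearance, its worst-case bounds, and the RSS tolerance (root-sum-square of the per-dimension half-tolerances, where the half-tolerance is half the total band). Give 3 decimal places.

Stack each dimension's contribution:
  +A: nom +35.000 → Σnom=35.000; wc +0.450/-0.070 → slack +0.450/-0.070; half-tol=0.260, Σhalf²=0.067600
  -B: nom -1.110 → Σnom=33.890; wc +0.110/-0.110 → slack +0.560/-0.180; half-tol=0.110, Σhalf²=0.079700
  -C: nom -5.100 → Σnom=28.790; wc +0.163/-0.065 → slack +0.723/-0.245; half-tol=0.114, Σhalf²=0.092696
  -D: nom -25.950 → Σnom=2.840; wc +0.400/-0.370 → slack +1.123/-0.615; half-tol=0.385, Σhalf²=0.240921
  -E: nom -2.100 → Σnom=0.740; wc +0.490/-0.026 → slack +1.613/-0.641; half-tol=0.258, Σhalf²=0.307485
  -F: nom -32.430 → Σnom=-31.690; wc +0.500/-0.500 → slack +2.113/-1.141; half-tol=0.500, Σhalf²=0.557485
  -G: nom -35.500 → Σnom=-67.190; wc +0.255/-0.255 → slack +2.368/-1.396; half-tol=0.255, Σhalf²=0.622510
Nominal = -67.190. Worst-case = [-67.190 - 1.396, -67.190 + 2.368] = [-68.586, -64.822]. RSS = √0.622510 = 0.789.

nominal=-67.190 wc=[-68.586,-64.822] rss=0.789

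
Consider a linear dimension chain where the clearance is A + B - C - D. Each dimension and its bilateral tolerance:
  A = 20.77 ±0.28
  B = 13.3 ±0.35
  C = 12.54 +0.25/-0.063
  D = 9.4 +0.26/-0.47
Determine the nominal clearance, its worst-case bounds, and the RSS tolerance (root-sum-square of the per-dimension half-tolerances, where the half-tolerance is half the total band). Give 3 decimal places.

nominal=12.130 wc=[10.990,13.293] rss=0.599

Stack each dimension's contribution:
  +A: nom +20.770 → Σnom=20.770; wc +0.280/-0.280 → slack +0.280/-0.280; half-tol=0.280, Σhalf²=0.078400
  +B: nom +13.300 → Σnom=34.070; wc +0.350/-0.350 → slack +0.630/-0.630; half-tol=0.350, Σhalf²=0.200900
  -C: nom -12.540 → Σnom=21.530; wc +0.063/-0.250 → slack +0.693/-0.880; half-tol=0.157, Σhalf²=0.225392
  -D: nom -9.400 → Σnom=12.130; wc +0.470/-0.260 → slack +1.163/-1.140; half-tol=0.365, Σhalf²=0.358617
Nominal = 12.130. Worst-case = [12.130 - 1.140, 12.130 + 1.163] = [10.990, 13.293]. RSS = √0.358617 = 0.599.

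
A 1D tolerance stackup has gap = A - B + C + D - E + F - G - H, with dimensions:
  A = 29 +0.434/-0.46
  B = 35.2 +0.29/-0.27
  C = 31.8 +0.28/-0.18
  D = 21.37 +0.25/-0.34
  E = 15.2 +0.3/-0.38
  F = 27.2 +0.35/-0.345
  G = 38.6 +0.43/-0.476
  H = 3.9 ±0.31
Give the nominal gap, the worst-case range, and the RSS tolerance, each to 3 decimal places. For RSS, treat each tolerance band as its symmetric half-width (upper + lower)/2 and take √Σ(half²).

Stack each dimension's contribution:
  +A: nom +29.000 → Σnom=29.000; wc +0.434/-0.460 → slack +0.434/-0.460; half-tol=0.447, Σhalf²=0.199809
  -B: nom -35.200 → Σnom=-6.200; wc +0.270/-0.290 → slack +0.704/-0.750; half-tol=0.280, Σhalf²=0.278209
  +C: nom +31.800 → Σnom=25.600; wc +0.280/-0.180 → slack +0.984/-0.930; half-tol=0.230, Σhalf²=0.331109
  +D: nom +21.370 → Σnom=46.970; wc +0.250/-0.340 → slack +1.234/-1.270; half-tol=0.295, Σhalf²=0.418134
  -E: nom -15.200 → Σnom=31.770; wc +0.380/-0.300 → slack +1.614/-1.570; half-tol=0.340, Σhalf²=0.533734
  +F: nom +27.200 → Σnom=58.970; wc +0.350/-0.345 → slack +1.964/-1.915; half-tol=0.347, Σhalf²=0.654490
  -G: nom -38.600 → Σnom=20.370; wc +0.476/-0.430 → slack +2.440/-2.345; half-tol=0.453, Σhalf²=0.859699
  -H: nom -3.900 → Σnom=16.470; wc +0.310/-0.310 → slack +2.750/-2.655; half-tol=0.310, Σhalf²=0.955799
Nominal = 16.470. Worst-case = [16.470 - 2.655, 16.470 + 2.750] = [13.815, 19.220]. RSS = √0.955799 = 0.978.

nominal=16.470 wc=[13.815,19.220] rss=0.978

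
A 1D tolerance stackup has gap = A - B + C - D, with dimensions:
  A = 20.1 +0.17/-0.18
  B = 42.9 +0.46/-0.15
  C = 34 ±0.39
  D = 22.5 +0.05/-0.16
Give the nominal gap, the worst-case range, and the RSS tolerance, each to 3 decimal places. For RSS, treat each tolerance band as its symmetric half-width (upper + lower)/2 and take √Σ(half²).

Stack each dimension's contribution:
  +A: nom +20.100 → Σnom=20.100; wc +0.170/-0.180 → slack +0.170/-0.180; half-tol=0.175, Σhalf²=0.030625
  -B: nom -42.900 → Σnom=-22.800; wc +0.150/-0.460 → slack +0.320/-0.640; half-tol=0.305, Σhalf²=0.123650
  +C: nom +34.000 → Σnom=11.200; wc +0.390/-0.390 → slack +0.710/-1.030; half-tol=0.390, Σhalf²=0.275750
  -D: nom -22.500 → Σnom=-11.300; wc +0.160/-0.050 → slack +0.870/-1.080; half-tol=0.105, Σhalf²=0.286775
Nominal = -11.300. Worst-case = [-11.300 - 1.080, -11.300 + 0.870] = [-12.380, -10.430]. RSS = √0.286775 = 0.536.

nominal=-11.300 wc=[-12.380,-10.430] rss=0.536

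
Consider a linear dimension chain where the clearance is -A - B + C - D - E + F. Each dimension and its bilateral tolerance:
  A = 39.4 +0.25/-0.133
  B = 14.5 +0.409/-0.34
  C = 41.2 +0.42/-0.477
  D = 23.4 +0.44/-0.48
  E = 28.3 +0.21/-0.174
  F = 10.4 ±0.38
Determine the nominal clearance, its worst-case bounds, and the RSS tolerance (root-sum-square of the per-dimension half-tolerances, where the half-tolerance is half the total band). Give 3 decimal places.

Stack each dimension's contribution:
  -A: nom -39.400 → Σnom=-39.400; wc +0.133/-0.250 → slack +0.133/-0.250; half-tol=0.192, Σhalf²=0.036672
  -B: nom -14.500 → Σnom=-53.900; wc +0.340/-0.409 → slack +0.473/-0.659; half-tol=0.374, Σhalf²=0.176922
  +C: nom +41.200 → Σnom=-12.700; wc +0.420/-0.477 → slack +0.893/-1.136; half-tol=0.449, Σhalf²=0.378075
  -D: nom -23.400 → Σnom=-36.100; wc +0.480/-0.440 → slack +1.373/-1.576; half-tol=0.460, Σhalf²=0.589675
  -E: nom -28.300 → Σnom=-64.400; wc +0.174/-0.210 → slack +1.547/-1.786; half-tol=0.192, Σhalf²=0.626539
  +F: nom +10.400 → Σnom=-54.000; wc +0.380/-0.380 → slack +1.927/-2.166; half-tol=0.380, Σhalf²=0.770939
Nominal = -54.000. Worst-case = [-54.000 - 2.166, -54.000 + 1.927] = [-56.166, -52.073]. RSS = √0.770939 = 0.878.

nominal=-54.000 wc=[-56.166,-52.073] rss=0.878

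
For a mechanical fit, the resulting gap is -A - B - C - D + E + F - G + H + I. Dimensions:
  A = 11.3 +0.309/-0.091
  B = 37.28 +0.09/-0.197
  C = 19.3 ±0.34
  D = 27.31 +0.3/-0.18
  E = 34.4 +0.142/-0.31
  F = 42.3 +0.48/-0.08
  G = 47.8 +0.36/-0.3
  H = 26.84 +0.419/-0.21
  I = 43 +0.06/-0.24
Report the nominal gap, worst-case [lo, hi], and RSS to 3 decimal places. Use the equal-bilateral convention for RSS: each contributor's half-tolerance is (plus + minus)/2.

Stack each dimension's contribution:
  -A: nom -11.300 → Σnom=-11.300; wc +0.091/-0.309 → slack +0.091/-0.309; half-tol=0.200, Σhalf²=0.040000
  -B: nom -37.280 → Σnom=-48.580; wc +0.197/-0.090 → slack +0.288/-0.399; half-tol=0.144, Σhalf²=0.060592
  -C: nom -19.300 → Σnom=-67.880; wc +0.340/-0.340 → slack +0.628/-0.739; half-tol=0.340, Σhalf²=0.176192
  -D: nom -27.310 → Σnom=-95.190; wc +0.180/-0.300 → slack +0.808/-1.039; half-tol=0.240, Σhalf²=0.233792
  +E: nom +34.400 → Σnom=-60.790; wc +0.142/-0.310 → slack +0.950/-1.349; half-tol=0.226, Σhalf²=0.284868
  +F: nom +42.300 → Σnom=-18.490; wc +0.480/-0.080 → slack +1.430/-1.429; half-tol=0.280, Σhalf²=0.363268
  -G: nom -47.800 → Σnom=-66.290; wc +0.300/-0.360 → slack +1.730/-1.789; half-tol=0.330, Σhalf²=0.472168
  +H: nom +26.840 → Σnom=-39.450; wc +0.419/-0.210 → slack +2.149/-1.999; half-tol=0.315, Σhalf²=0.571078
  +I: nom +43.000 → Σnom=3.550; wc +0.060/-0.240 → slack +2.209/-2.239; half-tol=0.150, Σhalf²=0.593578
Nominal = 3.550. Worst-case = [3.550 - 2.239, 3.550 + 2.209] = [1.311, 5.759]. RSS = √0.593578 = 0.770.

nominal=3.550 wc=[1.311,5.759] rss=0.770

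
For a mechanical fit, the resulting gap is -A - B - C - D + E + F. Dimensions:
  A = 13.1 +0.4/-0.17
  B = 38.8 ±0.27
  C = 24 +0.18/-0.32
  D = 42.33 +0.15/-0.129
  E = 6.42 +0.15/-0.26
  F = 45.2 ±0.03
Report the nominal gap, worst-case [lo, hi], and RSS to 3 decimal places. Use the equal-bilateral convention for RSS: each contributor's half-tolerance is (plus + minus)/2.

Stack each dimension's contribution:
  -A: nom -13.100 → Σnom=-13.100; wc +0.170/-0.400 → slack +0.170/-0.400; half-tol=0.285, Σhalf²=0.081225
  -B: nom -38.800 → Σnom=-51.900; wc +0.270/-0.270 → slack +0.440/-0.670; half-tol=0.270, Σhalf²=0.154125
  -C: nom -24.000 → Σnom=-75.900; wc +0.320/-0.180 → slack +0.760/-0.850; half-tol=0.250, Σhalf²=0.216625
  -D: nom -42.330 → Σnom=-118.230; wc +0.129/-0.150 → slack +0.889/-1.000; half-tol=0.140, Σhalf²=0.236085
  +E: nom +6.420 → Σnom=-111.810; wc +0.150/-0.260 → slack +1.039/-1.260; half-tol=0.205, Σhalf²=0.278110
  +F: nom +45.200 → Σnom=-66.610; wc +0.030/-0.030 → slack +1.069/-1.290; half-tol=0.030, Σhalf²=0.279010
Nominal = -66.610. Worst-case = [-66.610 - 1.290, -66.610 + 1.069] = [-67.900, -65.541]. RSS = √0.279010 = 0.528.

nominal=-66.610 wc=[-67.900,-65.541] rss=0.528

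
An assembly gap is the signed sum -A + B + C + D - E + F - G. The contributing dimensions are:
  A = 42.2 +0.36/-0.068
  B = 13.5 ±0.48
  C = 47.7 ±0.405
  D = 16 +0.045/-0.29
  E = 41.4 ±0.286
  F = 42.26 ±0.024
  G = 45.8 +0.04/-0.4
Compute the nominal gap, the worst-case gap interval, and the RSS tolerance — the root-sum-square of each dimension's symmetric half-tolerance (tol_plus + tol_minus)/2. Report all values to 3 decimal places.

nominal=-9.940 wc=[-11.825,-8.232] rss=0.774

Stack each dimension's contribution:
  -A: nom -42.200 → Σnom=-42.200; wc +0.068/-0.360 → slack +0.068/-0.360; half-tol=0.214, Σhalf²=0.045796
  +B: nom +13.500 → Σnom=-28.700; wc +0.480/-0.480 → slack +0.548/-0.840; half-tol=0.480, Σhalf²=0.276196
  +C: nom +47.700 → Σnom=19.000; wc +0.405/-0.405 → slack +0.953/-1.245; half-tol=0.405, Σhalf²=0.440221
  +D: nom +16.000 → Σnom=35.000; wc +0.045/-0.290 → slack +0.998/-1.535; half-tol=0.167, Σhalf²=0.468277
  -E: nom -41.400 → Σnom=-6.400; wc +0.286/-0.286 → slack +1.284/-1.821; half-tol=0.286, Σhalf²=0.550073
  +F: nom +42.260 → Σnom=35.860; wc +0.024/-0.024 → slack +1.308/-1.845; half-tol=0.024, Σhalf²=0.550649
  -G: nom -45.800 → Σnom=-9.940; wc +0.400/-0.040 → slack +1.708/-1.885; half-tol=0.220, Σhalf²=0.599049
Nominal = -9.940. Worst-case = [-9.940 - 1.885, -9.940 + 1.708] = [-11.825, -8.232]. RSS = √0.599049 = 0.774.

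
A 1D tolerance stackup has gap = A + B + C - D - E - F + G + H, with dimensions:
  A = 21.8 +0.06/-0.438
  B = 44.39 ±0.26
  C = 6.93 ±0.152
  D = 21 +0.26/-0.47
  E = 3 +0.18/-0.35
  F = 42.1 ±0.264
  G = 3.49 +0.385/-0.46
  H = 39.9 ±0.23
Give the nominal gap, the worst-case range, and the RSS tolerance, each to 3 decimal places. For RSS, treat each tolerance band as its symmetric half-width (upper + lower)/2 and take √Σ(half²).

nominal=50.410 wc=[48.166,52.581] rss=0.811

Stack each dimension's contribution:
  +A: nom +21.800 → Σnom=21.800; wc +0.060/-0.438 → slack +0.060/-0.438; half-tol=0.249, Σhalf²=0.062001
  +B: nom +44.390 → Σnom=66.190; wc +0.260/-0.260 → slack +0.320/-0.698; half-tol=0.260, Σhalf²=0.129601
  +C: nom +6.930 → Σnom=73.120; wc +0.152/-0.152 → slack +0.472/-0.850; half-tol=0.152, Σhalf²=0.152705
  -D: nom -21.000 → Σnom=52.120; wc +0.470/-0.260 → slack +0.942/-1.110; half-tol=0.365, Σhalf²=0.285930
  -E: nom -3.000 → Σnom=49.120; wc +0.350/-0.180 → slack +1.292/-1.290; half-tol=0.265, Σhalf²=0.356155
  -F: nom -42.100 → Σnom=7.020; wc +0.264/-0.264 → slack +1.556/-1.554; half-tol=0.264, Σhalf²=0.425851
  +G: nom +3.490 → Σnom=10.510; wc +0.385/-0.460 → slack +1.941/-2.014; half-tol=0.422, Σhalf²=0.604357
  +H: nom +39.900 → Σnom=50.410; wc +0.230/-0.230 → slack +2.171/-2.244; half-tol=0.230, Σhalf²=0.657257
Nominal = 50.410. Worst-case = [50.410 - 2.244, 50.410 + 2.171] = [48.166, 52.581]. RSS = √0.657257 = 0.811.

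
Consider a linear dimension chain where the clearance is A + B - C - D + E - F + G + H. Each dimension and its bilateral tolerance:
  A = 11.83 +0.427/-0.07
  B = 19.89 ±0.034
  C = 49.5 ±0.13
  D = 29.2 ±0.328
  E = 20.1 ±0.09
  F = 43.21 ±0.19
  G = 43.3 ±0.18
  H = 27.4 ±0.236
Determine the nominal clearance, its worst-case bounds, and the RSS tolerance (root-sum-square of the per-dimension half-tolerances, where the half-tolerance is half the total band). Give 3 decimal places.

nominal=0.610 wc=[-0.648,2.225] rss=0.565

Stack each dimension's contribution:
  +A: nom +11.830 → Σnom=11.830; wc +0.427/-0.070 → slack +0.427/-0.070; half-tol=0.248, Σhalf²=0.061752
  +B: nom +19.890 → Σnom=31.720; wc +0.034/-0.034 → slack +0.461/-0.104; half-tol=0.034, Σhalf²=0.062908
  -C: nom -49.500 → Σnom=-17.780; wc +0.130/-0.130 → slack +0.591/-0.234; half-tol=0.130, Σhalf²=0.079808
  -D: nom -29.200 → Σnom=-46.980; wc +0.328/-0.328 → slack +0.919/-0.562; half-tol=0.328, Σhalf²=0.187392
  +E: nom +20.100 → Σnom=-26.880; wc +0.090/-0.090 → slack +1.009/-0.652; half-tol=0.090, Σhalf²=0.195492
  -F: nom -43.210 → Σnom=-70.090; wc +0.190/-0.190 → slack +1.199/-0.842; half-tol=0.190, Σhalf²=0.231592
  +G: nom +43.300 → Σnom=-26.790; wc +0.180/-0.180 → slack +1.379/-1.022; half-tol=0.180, Σhalf²=0.263992
  +H: nom +27.400 → Σnom=0.610; wc +0.236/-0.236 → slack +1.615/-1.258; half-tol=0.236, Σhalf²=0.319688
Nominal = 0.610. Worst-case = [0.610 - 1.258, 0.610 + 1.615] = [-0.648, 2.225]. RSS = √0.319688 = 0.565.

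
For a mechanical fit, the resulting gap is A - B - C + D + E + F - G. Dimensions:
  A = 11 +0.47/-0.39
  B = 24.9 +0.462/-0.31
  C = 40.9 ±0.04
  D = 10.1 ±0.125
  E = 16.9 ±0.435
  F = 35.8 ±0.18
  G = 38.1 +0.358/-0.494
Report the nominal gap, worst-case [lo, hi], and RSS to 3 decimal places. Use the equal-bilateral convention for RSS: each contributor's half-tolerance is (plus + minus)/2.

Stack each dimension's contribution:
  +A: nom +11.000 → Σnom=11.000; wc +0.470/-0.390 → slack +0.470/-0.390; half-tol=0.430, Σhalf²=0.184900
  -B: nom -24.900 → Σnom=-13.900; wc +0.310/-0.462 → slack +0.780/-0.852; half-tol=0.386, Σhalf²=0.333896
  -C: nom -40.900 → Σnom=-54.800; wc +0.040/-0.040 → slack +0.820/-0.892; half-tol=0.040, Σhalf²=0.335496
  +D: nom +10.100 → Σnom=-44.700; wc +0.125/-0.125 → slack +0.945/-1.017; half-tol=0.125, Σhalf²=0.351121
  +E: nom +16.900 → Σnom=-27.800; wc +0.435/-0.435 → slack +1.380/-1.452; half-tol=0.435, Σhalf²=0.540346
  +F: nom +35.800 → Σnom=8.000; wc +0.180/-0.180 → slack +1.560/-1.632; half-tol=0.180, Σhalf²=0.572746
  -G: nom -38.100 → Σnom=-30.100; wc +0.494/-0.358 → slack +2.054/-1.990; half-tol=0.426, Σhalf²=0.754222
Nominal = -30.100. Worst-case = [-30.100 - 1.990, -30.100 + 2.054] = [-32.090, -28.046]. RSS = √0.754222 = 0.868.

nominal=-30.100 wc=[-32.090,-28.046] rss=0.868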